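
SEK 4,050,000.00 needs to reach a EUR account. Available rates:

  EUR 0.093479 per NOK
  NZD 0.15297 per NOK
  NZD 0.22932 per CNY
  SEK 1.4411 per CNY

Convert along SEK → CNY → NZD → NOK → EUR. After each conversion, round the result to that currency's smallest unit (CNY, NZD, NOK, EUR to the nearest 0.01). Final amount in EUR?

EUR 393,831.67

SEK 4,050,000.00 ÷ 1.4411 = CNY 2,810,353.20
CNY 2,810,353.20 × 0.22932 = NZD 644,470.20
NZD 644,470.20 ÷ 0.15297 = NOK 4,213,049.62
NOK 4,213,049.62 × 0.093479 = EUR 393,831.67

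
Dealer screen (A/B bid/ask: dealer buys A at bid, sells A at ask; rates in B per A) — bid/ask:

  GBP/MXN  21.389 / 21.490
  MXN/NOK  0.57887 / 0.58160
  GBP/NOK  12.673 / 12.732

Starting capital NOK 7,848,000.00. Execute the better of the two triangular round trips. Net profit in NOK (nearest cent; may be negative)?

Best loop NOK → MXN → GBP → NOK:
NOK 7,848,000.00 ÷ 0.58160 (buy MXN at ask) = MXN 13,493,810.18
MXN 13,493,810.18 ÷ 21.490 (buy GBP at ask) = GBP 627,911.13
GBP 627,911.13 × 12.673 (sell GBP at bid) = NOK 7,957,517.75

Net profit: NOK 109,517.75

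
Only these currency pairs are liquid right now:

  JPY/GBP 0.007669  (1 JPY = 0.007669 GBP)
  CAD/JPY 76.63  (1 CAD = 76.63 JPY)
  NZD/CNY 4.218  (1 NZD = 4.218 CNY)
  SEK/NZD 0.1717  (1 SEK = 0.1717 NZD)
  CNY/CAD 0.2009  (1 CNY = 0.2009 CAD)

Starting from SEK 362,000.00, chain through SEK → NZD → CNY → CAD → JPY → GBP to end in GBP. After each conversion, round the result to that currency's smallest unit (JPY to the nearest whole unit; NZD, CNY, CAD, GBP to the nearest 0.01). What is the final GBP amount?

SEK 362,000.00 × 0.1717 = NZD 62,155.40
NZD 62,155.40 × 4.218 = CNY 262,171.48
CNY 262,171.48 × 0.2009 = CAD 52,670.25
CAD 52,670.25 × 76.63 = JPY 4,036,121
JPY 4,036,121 × 0.007669 = GBP 30,953.01

GBP 30,953.01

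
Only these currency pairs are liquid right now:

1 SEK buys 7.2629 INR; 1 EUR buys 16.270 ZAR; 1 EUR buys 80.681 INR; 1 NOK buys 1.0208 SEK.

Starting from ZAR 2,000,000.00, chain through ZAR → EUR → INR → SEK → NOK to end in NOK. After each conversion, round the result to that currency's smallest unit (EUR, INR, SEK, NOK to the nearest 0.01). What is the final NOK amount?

NOK 1,337,713.13

ZAR 2,000,000.00 ÷ 16.270 = EUR 122,925.63
EUR 122,925.63 × 80.681 = INR 9,917,762.75
INR 9,917,762.75 ÷ 7.2629 = SEK 1,365,537.56
SEK 1,365,537.56 ÷ 1.0208 = NOK 1,337,713.13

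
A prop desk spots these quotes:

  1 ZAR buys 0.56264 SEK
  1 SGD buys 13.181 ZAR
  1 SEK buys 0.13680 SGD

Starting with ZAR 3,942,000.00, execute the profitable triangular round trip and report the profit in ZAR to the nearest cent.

Profit: ZAR 57,278.81

Profitable loop is ZAR → SEK → SGD → ZAR:
ZAR 3,942,000.00 × 0.56264 = SEK 2,217,926.88
SEK 2,217,926.88 × 0.13680 = SGD 303,412.40
SGD 303,412.40 × 13.181 = ZAR 3,999,278.81
Profit = ZAR 3,999,278.81 − ZAR 3,942,000.00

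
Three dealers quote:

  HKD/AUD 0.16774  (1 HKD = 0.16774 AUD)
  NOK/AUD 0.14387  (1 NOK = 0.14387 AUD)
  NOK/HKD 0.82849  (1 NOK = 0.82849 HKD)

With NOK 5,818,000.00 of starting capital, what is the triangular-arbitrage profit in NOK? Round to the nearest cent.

Profit: NOK 205,099.69

Profitable loop is NOK → AUD → HKD → NOK:
NOK 5,818,000.00 × 0.14387 = AUD 837,035.66
AUD 837,035.66 ÷ 0.16774 = HKD 4,990,077.86
HKD 4,990,077.86 ÷ 0.82849 = NOK 6,023,099.69
Profit = NOK 6,023,099.69 − NOK 5,818,000.00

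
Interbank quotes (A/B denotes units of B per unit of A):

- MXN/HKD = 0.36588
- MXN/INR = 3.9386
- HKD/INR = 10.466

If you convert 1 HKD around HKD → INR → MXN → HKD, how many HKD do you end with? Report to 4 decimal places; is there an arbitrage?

0.9722 (arbitrage exists)

Around HKD → INR → MXN → HKD: 1 × 10.466 ÷ 3.9386 × 0.36588 = 0.972249
Product < 1; profitable direction is HKD → MXN → INR → HKD.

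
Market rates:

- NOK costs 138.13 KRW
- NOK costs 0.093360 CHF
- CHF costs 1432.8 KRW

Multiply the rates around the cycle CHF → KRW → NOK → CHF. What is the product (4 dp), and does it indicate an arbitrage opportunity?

0.9684 (arbitrage exists)

Around CHF → KRW → NOK → CHF: 1 × 1432.8 ÷ 138.13 × 0.093360 = 0.968408
Product < 1; profitable direction is CHF → NOK → KRW → CHF.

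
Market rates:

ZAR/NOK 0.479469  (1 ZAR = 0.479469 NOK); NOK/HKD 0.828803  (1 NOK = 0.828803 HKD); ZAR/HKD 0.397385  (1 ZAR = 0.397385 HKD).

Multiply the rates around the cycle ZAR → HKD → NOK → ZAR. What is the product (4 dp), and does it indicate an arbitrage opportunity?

Around ZAR → HKD → NOK → ZAR: 1 × 0.397385 ÷ 0.828803 ÷ 0.479469 = 0.999999
Product ≈ 1 (deviation 0.000%, within rounding noise).

1.0000 (no arbitrage)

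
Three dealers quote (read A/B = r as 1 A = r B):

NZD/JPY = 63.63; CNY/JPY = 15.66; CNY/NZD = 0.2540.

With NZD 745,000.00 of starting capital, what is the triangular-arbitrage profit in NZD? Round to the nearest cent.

Profit: NZD 23,882.82

Profitable loop is NZD → JPY → CNY → NZD:
NZD 745,000.00 × 63.63 = JPY 47,404,350
JPY 47,404,350 ÷ 15.66 = CNY 3,027,097.70
CNY 3,027,097.70 × 0.2540 = NZD 768,882.82
Profit = NZD 768,882.82 − NZD 745,000.00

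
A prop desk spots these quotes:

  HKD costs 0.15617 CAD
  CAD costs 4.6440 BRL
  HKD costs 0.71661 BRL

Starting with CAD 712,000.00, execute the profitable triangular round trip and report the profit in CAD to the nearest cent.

Profit: CAD 8,587.88

Profitable loop is CAD → BRL → HKD → CAD:
CAD 712,000.00 × 4.6440 = BRL 3,306,528.00
BRL 3,306,528.00 ÷ 0.71661 = HKD 4,614,124.84
HKD 4,614,124.84 × 0.15617 = CAD 720,587.88
Profit = CAD 720,587.88 − CAD 712,000.00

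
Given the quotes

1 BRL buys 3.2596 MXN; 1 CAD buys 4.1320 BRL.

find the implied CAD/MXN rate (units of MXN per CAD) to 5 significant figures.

CAD/MXN = 13.469

1 CAD × 4.1320 = 4.132 BRL
4.132 BRL × 3.2596 = 13.4687 MXN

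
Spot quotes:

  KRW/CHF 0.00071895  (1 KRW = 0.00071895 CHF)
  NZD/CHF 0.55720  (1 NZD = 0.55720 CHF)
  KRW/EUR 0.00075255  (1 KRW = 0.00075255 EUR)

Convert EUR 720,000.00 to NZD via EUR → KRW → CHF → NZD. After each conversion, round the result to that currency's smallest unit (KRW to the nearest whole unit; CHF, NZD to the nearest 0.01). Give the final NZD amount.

EUR 720,000.00 ÷ 0.00075255 = KRW 956,747,060
KRW 956,747,060 × 0.00071895 = CHF 687,853.30
CHF 687,853.30 ÷ 0.55720 = NZD 1,234,481.87

NZD 1,234,481.87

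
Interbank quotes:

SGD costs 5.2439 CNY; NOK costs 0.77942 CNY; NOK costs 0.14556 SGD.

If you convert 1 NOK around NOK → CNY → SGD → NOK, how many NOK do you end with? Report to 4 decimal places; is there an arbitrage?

1.0211 (arbitrage exists)

Around NOK → CNY → SGD → NOK: 1 × 0.77942 ÷ 5.2439 ÷ 0.14556 = 1.021116
Product > 1; profitable direction is NOK → CNY → SGD → NOK.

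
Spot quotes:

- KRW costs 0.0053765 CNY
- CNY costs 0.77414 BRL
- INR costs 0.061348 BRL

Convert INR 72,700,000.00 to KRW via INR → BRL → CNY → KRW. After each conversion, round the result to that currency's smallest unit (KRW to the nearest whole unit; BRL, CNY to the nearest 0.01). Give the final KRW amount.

INR 72,700,000.00 × 0.061348 = BRL 4,459,999.60
BRL 4,459,999.60 ÷ 0.77414 = CNY 5,761,231.30
CNY 5,761,231.30 ÷ 0.0053765 = KRW 1,071,557,947

KRW 1,071,557,947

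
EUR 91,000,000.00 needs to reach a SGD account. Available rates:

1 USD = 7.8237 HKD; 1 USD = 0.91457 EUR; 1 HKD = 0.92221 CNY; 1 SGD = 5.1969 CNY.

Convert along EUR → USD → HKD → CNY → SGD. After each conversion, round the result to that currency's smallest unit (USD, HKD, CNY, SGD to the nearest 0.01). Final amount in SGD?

SGD 138,140,841.44

EUR 91,000,000.00 ÷ 0.91457 = USD 99,500,311.62
USD 99,500,311.62 × 7.8237 = HKD 778,460,588.02
HKD 778,460,588.02 × 0.92221 = CNY 717,904,138.88
CNY 717,904,138.88 ÷ 5.1969 = SGD 138,140,841.44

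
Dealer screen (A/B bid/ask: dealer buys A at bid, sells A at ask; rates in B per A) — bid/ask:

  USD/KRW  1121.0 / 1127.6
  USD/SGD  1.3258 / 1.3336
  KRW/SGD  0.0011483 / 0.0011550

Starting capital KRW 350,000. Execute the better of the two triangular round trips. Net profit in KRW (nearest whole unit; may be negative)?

Best loop KRW → USD → SGD → KRW:
KRW 350,000 ÷ 1127.6 (buy USD at ask) = USD 310.39
USD 310.39 × 1.3258 (sell USD at bid) = SGD 411.52
SGD 411.52 ÷ 0.0011550 (buy KRW at ask) = KRW 356,294

Net profit: KRW 6,294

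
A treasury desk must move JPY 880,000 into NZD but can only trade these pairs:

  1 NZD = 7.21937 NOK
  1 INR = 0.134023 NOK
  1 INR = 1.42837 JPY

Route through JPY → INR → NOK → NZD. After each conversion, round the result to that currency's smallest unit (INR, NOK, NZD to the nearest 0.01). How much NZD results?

NZD 11,437.26

JPY 880,000 ÷ 1.42837 = INR 616,086.87
INR 616,086.87 × 0.134023 = NOK 82,569.81
NOK 82,569.81 ÷ 7.21937 = NZD 11,437.26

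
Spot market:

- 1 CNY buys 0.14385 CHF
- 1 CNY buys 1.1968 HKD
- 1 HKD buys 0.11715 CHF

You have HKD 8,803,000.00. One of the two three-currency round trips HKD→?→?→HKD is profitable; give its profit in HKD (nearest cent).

Profit: HKD 228,849.55

Profitable loop is HKD → CNY → CHF → HKD:
HKD 8,803,000.00 ÷ 1.1968 = CNY 7,355,447.86
CNY 7,355,447.86 × 0.14385 = CHF 1,058,081.17
CHF 1,058,081.17 ÷ 0.11715 = HKD 9,031,849.55
Profit = HKD 9,031,849.55 − HKD 8,803,000.00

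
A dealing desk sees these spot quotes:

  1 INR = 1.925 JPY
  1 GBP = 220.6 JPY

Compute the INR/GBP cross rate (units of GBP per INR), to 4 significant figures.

INR/GBP = 0.008726

1 INR × 1.925 = 1.925 JPY
1.925 JPY ÷ 220.6 = 0.0087262 GBP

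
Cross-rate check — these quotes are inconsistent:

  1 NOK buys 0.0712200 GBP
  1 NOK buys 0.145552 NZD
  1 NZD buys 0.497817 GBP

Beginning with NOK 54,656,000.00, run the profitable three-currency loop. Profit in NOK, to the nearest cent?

Profitable loop is NOK → NZD → GBP → NOK:
NOK 54,656,000.00 × 0.145552 = NZD 7,955,290.11
NZD 7,955,290.11 × 0.497817 = GBP 3,960,278.66
GBP 3,960,278.66 ÷ 0.0712200 = NOK 55,606,271.52
Profit = NOK 55,606,271.52 − NOK 54,656,000.00

Profit: NOK 950,271.52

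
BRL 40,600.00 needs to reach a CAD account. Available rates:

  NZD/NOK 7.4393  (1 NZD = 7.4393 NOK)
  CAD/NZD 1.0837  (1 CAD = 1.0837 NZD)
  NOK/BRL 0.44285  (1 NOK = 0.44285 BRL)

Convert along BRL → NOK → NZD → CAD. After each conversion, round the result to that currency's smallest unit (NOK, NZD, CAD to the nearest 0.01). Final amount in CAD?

CAD 11,371.77

BRL 40,600.00 ÷ 0.44285 = NOK 91,678.90
NOK 91,678.90 ÷ 7.4393 = NZD 12,323.59
NZD 12,323.59 ÷ 1.0837 = CAD 11,371.77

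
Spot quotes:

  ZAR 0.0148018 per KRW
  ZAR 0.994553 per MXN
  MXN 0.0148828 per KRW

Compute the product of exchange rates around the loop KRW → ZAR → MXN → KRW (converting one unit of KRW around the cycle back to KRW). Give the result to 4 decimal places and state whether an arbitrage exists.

1.0000 (no arbitrage)

Around KRW → ZAR → MXN → KRW: 1 × 0.0148018 ÷ 0.994553 ÷ 0.0148828 = 1.000005
Product ≈ 1 (deviation 0.000%, within rounding noise).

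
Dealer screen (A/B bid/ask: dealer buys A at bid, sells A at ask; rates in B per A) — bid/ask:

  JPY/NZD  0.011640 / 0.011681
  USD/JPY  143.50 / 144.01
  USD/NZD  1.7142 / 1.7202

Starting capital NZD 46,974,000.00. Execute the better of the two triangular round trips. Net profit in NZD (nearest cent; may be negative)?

Net profit: NZD 894,118.77

Best loop NZD → JPY → USD → NZD:
NZD 46,974,000.00 ÷ 0.011681 (buy JPY at ask) = JPY 4,021,402,277
JPY 4,021,402,277 ÷ 144.01 (buy USD at ask) = USD 27,924,465.50
USD 27,924,465.50 × 1.7142 (sell USD at bid) = NZD 47,868,118.77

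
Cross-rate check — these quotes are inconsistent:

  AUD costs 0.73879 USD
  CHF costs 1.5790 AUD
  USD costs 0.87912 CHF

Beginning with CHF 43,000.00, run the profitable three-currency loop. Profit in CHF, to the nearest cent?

Profitable loop is CHF → AUD → USD → CHF:
CHF 43,000.00 × 1.5790 = AUD 67,897.00
AUD 67,897.00 × 0.73879 = USD 50,161.62
USD 50,161.62 × 0.87912 = CHF 44,098.09
Profit = CHF 44,098.09 − CHF 43,000.00

Profit: CHF 1,098.09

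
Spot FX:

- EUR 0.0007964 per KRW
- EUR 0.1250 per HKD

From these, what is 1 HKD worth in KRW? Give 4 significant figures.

HKD/KRW = 157.0

1 HKD × 0.1250 = 0.125 EUR
0.125 EUR ÷ 0.0007964 = 156.956 KRW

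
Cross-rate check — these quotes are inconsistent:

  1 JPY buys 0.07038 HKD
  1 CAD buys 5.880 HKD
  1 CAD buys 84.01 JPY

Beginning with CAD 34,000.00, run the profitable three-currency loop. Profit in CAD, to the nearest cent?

Profitable loop is CAD → JPY → HKD → CAD:
CAD 34,000.00 × 84.01 = JPY 2,856,340
JPY 2,856,340 × 0.07038 = HKD 201,029.21
HKD 201,029.21 ÷ 5.880 = CAD 34,188.64
Profit = CAD 34,188.64 − CAD 34,000.00

Profit: CAD 188.64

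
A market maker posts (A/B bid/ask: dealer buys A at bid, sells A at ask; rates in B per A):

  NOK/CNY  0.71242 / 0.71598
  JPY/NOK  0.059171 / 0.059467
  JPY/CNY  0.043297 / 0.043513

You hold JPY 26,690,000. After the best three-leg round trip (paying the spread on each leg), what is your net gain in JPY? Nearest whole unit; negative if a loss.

Best loop JPY → CNY → NOK → JPY:
JPY 26,690,000 × 0.043297 (sell JPY at bid) = CNY 1,155,596.93
CNY 1,155,596.93 ÷ 0.71598 (buy NOK at ask) = NOK 1,614,007.28
NOK 1,614,007.28 ÷ 0.059467 (buy JPY at ask) = JPY 27,141,226

Net profit: JPY 451,226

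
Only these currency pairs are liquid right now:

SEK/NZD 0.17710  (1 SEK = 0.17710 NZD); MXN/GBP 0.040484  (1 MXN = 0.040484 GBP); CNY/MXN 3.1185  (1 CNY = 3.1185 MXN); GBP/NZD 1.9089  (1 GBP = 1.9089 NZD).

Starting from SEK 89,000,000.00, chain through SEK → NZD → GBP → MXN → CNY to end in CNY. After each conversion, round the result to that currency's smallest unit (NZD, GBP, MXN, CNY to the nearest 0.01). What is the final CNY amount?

CNY 65,402,782.50

SEK 89,000,000.00 × 0.17710 = NZD 15,761,900.00
NZD 15,761,900.00 ÷ 1.9089 = GBP 8,257,059.04
GBP 8,257,059.04 ÷ 0.040484 = MXN 203,958,577.22
MXN 203,958,577.22 ÷ 3.1185 = CNY 65,402,782.50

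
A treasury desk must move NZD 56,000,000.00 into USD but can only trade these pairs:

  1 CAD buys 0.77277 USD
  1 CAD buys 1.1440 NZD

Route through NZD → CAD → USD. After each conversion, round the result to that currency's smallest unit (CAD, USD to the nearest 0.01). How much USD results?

USD 37,827,902.10

NZD 56,000,000.00 ÷ 1.1440 = CAD 48,951,048.95
CAD 48,951,048.95 × 0.77277 = USD 37,827,902.10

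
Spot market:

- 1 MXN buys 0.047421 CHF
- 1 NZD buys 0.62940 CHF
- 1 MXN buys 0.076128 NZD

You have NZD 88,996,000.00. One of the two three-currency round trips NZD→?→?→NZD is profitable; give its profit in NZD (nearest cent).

Profitable loop is NZD → CHF → MXN → NZD:
NZD 88,996,000.00 × 0.62940 = CHF 56,014,082.40
CHF 56,014,082.40 ÷ 0.047421 = MXN 1,181,208,376.04
MXN 1,181,208,376.04 × 0.076128 = NZD 89,923,031.25
Profit = NZD 89,923,031.25 − NZD 88,996,000.00

Profit: NZD 927,031.25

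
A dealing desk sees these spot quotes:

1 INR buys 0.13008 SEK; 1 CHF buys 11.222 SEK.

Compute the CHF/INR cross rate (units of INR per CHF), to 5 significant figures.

1 CHF × 11.222 = 11.222 SEK
11.222 SEK ÷ 0.13008 = 86.27 INR

CHF/INR = 86.270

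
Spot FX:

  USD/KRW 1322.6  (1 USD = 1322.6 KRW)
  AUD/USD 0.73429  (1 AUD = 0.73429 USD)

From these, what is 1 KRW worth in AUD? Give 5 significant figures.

1 KRW ÷ 1322.6 = 0.000756086 USD
0.000756086 USD ÷ 0.73429 = 0.00102968 AUD

KRW/AUD = 0.0010297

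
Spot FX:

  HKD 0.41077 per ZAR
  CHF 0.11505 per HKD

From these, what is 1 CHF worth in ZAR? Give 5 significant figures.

CHF/ZAR = 21.160

1 CHF ÷ 0.11505 = 8.69187 HKD
8.69187 HKD ÷ 0.41077 = 21.16 ZAR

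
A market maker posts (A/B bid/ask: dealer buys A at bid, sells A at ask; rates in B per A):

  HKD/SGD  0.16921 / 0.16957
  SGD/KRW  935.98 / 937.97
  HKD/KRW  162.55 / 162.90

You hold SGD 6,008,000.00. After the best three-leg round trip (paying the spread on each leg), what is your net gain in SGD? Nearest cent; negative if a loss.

Net profit: SGD 132,149.27

Best loop SGD → HKD → KRW → SGD:
SGD 6,008,000.00 ÷ 0.16957 (buy HKD at ask) = HKD 35,430,795.54
HKD 35,430,795.54 × 162.55 (sell HKD at bid) = KRW 5,759,275,815
KRW 5,759,275,815 ÷ 937.97 (buy SGD at ask) = SGD 6,140,149.27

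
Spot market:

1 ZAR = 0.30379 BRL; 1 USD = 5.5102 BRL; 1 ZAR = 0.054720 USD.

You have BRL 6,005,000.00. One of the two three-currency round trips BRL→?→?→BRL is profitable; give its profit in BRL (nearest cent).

Profit: BRL 45,246.02

Profitable loop is BRL → USD → ZAR → BRL:
BRL 6,005,000.00 ÷ 5.5102 = USD 1,089,797.10
USD 1,089,797.10 ÷ 0.054720 = ZAR 19,915,882.74
ZAR 19,915,882.74 × 0.30379 = BRL 6,050,246.02
Profit = BRL 6,050,246.02 − BRL 6,005,000.00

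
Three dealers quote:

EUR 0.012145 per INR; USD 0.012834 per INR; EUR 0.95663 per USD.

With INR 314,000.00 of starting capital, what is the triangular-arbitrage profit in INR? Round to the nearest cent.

Profitable loop is INR → USD → EUR → INR:
INR 314,000.00 × 0.012834 = USD 4,029.88
USD 4,029.88 × 0.95663 = EUR 3,855.10
EUR 3,855.10 ÷ 0.012145 = INR 317,422.83
Profit = INR 317,422.83 − INR 314,000.00

Profit: INR 3,422.83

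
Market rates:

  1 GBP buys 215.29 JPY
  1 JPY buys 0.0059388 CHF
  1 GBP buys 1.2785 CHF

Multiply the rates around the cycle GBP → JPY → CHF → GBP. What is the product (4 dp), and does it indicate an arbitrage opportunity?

Around GBP → JPY → CHF → GBP: 1 × 215.29 × 0.0059388 ÷ 1.2785 = 1.000050
Product ≈ 1 (deviation 0.005%, within rounding noise).

1.0001 (no arbitrage)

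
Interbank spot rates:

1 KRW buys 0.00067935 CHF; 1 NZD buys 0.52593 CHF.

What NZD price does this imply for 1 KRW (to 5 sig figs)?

KRW/NZD = 0.0012917

1 KRW × 0.00067935 = 0.00067935 CHF
0.00067935 CHF ÷ 0.52593 = 0.00129171 NZD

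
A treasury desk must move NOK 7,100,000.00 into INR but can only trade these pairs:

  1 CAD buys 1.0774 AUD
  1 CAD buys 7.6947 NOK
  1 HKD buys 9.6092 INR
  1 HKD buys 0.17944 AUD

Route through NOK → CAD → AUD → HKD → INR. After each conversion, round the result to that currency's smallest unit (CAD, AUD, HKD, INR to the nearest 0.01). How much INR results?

NOK 7,100,000.00 ÷ 7.6947 = CAD 922,713.04
CAD 922,713.04 × 1.0774 = AUD 994,131.03
AUD 994,131.03 ÷ 0.17944 = HKD 5,540,186.30
HKD 5,540,186.30 × 9.6092 = INR 53,236,758.19

INR 53,236,758.19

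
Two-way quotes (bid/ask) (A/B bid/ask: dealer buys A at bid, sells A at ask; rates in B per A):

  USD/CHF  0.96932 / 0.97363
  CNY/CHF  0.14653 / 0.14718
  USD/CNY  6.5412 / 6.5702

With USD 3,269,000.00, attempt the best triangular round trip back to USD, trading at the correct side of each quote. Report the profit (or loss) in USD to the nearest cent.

Net profit: USD 7,836.00

Best loop USD → CHF → CNY → USD:
USD 3,269,000.00 × 0.96932 (sell USD at bid) = CHF 3,168,707.08
CHF 3,168,707.08 ÷ 0.14718 (buy CNY at ask) = CNY 21,529,467.86
CNY 21,529,467.86 ÷ 6.5702 (buy USD at ask) = USD 3,276,836.00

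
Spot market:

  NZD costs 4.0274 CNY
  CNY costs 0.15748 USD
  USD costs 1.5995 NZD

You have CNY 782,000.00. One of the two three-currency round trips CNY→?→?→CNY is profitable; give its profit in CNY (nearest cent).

Profitable loop is CNY → USD → NZD → CNY:
CNY 782,000.00 × 0.15748 = USD 123,149.36
USD 123,149.36 × 1.5995 = NZD 196,977.40
NZD 196,977.40 × 4.0274 = CNY 793,306.79
Profit = CNY 793,306.79 − CNY 782,000.00

Profit: CNY 11,306.79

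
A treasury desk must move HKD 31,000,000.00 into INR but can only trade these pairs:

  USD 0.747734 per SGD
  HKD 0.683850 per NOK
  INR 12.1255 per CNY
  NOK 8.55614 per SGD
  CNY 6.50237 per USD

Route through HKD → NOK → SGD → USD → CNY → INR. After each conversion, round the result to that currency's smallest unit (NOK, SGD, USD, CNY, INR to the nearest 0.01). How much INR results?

INR 312,349,937.50

HKD 31,000,000.00 ÷ 0.683850 = NOK 45,331,578.56
NOK 45,331,578.56 ÷ 8.55614 = SGD 5,298,134.27
SGD 5,298,134.27 × 0.747734 = USD 3,961,595.13
USD 3,961,595.13 × 6.50237 = CNY 25,759,757.33
CNY 25,759,757.33 × 12.1255 = INR 312,349,937.50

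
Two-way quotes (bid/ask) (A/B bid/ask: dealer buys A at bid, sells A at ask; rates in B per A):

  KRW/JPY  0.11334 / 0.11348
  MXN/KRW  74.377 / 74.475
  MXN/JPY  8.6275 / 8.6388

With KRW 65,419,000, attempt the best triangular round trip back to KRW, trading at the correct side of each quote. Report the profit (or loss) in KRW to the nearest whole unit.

Best loop KRW → MXN → JPY → KRW:
KRW 65,419,000 ÷ 74.475 (buy MXN at ask) = MXN 878,402.15
MXN 878,402.15 × 8.6275 (sell MXN at bid) = JPY 7,578,415
JPY 7,578,415 ÷ 0.11348 (buy KRW at ask) = KRW 66,781,940

Net profit: KRW 1,362,940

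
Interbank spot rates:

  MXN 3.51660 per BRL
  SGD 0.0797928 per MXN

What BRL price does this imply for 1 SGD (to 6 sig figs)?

1 SGD ÷ 0.0797928 = 12.5325 MXN
12.5325 MXN ÷ 3.51660 = 3.5638 BRL

SGD/BRL = 3.56380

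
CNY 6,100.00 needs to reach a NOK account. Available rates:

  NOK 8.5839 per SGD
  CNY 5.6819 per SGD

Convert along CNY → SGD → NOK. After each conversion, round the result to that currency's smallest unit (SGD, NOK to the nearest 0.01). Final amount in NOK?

CNY 6,100.00 ÷ 5.6819 = SGD 1,073.58
SGD 1,073.58 × 8.5839 = NOK 9,215.50

NOK 9,215.50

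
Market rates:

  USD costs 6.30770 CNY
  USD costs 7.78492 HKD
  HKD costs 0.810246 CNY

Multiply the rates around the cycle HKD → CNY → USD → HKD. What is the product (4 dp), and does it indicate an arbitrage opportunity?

1.0000 (no arbitrage)

Around HKD → CNY → USD → HKD: 1 × 0.810246 ÷ 6.30770 × 7.78492 = 1.000000
Product ≈ 1 (deviation 0.000%, within rounding noise).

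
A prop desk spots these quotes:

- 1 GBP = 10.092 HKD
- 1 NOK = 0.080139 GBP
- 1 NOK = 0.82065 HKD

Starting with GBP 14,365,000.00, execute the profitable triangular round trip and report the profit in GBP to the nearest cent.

Profitable loop is GBP → NOK → HKD → GBP:
GBP 14,365,000.00 ÷ 0.080139 = NOK 179,251,051.30
NOK 179,251,051.30 × 0.82065 = HKD 147,102,375.25
HKD 147,102,375.25 ÷ 10.092 = GBP 14,576,137.06
Profit = GBP 14,576,137.06 − GBP 14,365,000.00

Profit: GBP 211,137.06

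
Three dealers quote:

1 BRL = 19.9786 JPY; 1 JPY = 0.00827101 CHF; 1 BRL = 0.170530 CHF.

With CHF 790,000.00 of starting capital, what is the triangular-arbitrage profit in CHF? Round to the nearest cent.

Profitable loop is CHF → JPY → BRL → CHF:
CHF 790,000.00 ÷ 0.00827101 = JPY 95,514,333
JPY 95,514,333 ÷ 19.9786 = BRL 4,780,832.12
BRL 4,780,832.12 × 0.170530 = CHF 815,275.30
Profit = CHF 815,275.30 − CHF 790,000.00

Profit: CHF 25,275.30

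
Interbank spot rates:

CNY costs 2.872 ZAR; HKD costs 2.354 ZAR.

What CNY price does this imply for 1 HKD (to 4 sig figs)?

1 HKD × 2.354 = 2.354 ZAR
2.354 ZAR ÷ 2.872 = 0.819638 CNY

HKD/CNY = 0.8196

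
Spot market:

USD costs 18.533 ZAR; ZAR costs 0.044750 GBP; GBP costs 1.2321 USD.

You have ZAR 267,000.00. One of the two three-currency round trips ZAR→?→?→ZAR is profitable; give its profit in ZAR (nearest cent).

Profitable loop is ZAR → GBP → USD → ZAR:
ZAR 267,000.00 × 0.044750 = GBP 11,948.25
GBP 11,948.25 × 1.2321 = USD 14,721.44
USD 14,721.44 × 18.533 = ZAR 272,832.43
Profit = ZAR 272,832.43 − ZAR 267,000.00

Profit: ZAR 5,832.43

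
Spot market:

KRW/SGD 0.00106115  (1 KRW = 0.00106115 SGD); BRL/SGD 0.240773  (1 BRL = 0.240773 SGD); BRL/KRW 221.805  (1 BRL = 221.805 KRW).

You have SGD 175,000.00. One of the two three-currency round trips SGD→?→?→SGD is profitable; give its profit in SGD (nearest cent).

Profit: SGD 4,018.42

Profitable loop is SGD → KRW → BRL → SGD:
SGD 175,000.00 ÷ 0.00106115 = KRW 164,915,422
KRW 164,915,422 ÷ 221.805 = BRL 743,515.35
BRL 743,515.35 × 0.240773 = SGD 179,018.42
Profit = SGD 179,018.42 − SGD 175,000.00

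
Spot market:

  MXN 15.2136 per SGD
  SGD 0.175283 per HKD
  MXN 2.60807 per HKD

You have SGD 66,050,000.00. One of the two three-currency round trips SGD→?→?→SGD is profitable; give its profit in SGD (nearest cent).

Profitable loop is SGD → MXN → HKD → SGD:
SGD 66,050,000.00 × 15.2136 = MXN 1,004,858,280.00
MXN 1,004,858,280.00 ÷ 2.60807 = HKD 385,288,078.92
HKD 385,288,078.92 × 0.175283 = SGD 67,534,450.34
Profit = SGD 67,534,450.34 − SGD 66,050,000.00

Profit: SGD 1,484,450.34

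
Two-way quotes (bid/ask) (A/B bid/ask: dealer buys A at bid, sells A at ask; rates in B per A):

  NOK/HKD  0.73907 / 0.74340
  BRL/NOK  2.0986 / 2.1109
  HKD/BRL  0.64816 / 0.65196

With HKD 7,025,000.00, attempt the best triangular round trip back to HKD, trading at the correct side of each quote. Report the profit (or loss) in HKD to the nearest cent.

Net profit: HKD 37,261.54

Best loop HKD → BRL → NOK → HKD:
HKD 7,025,000.00 × 0.64816 (sell HKD at bid) = BRL 4,553,324.00
BRL 4,553,324.00 × 2.0986 (sell BRL at bid) = NOK 9,555,605.75
NOK 9,555,605.75 × 0.73907 (sell NOK at bid) = HKD 7,062,261.54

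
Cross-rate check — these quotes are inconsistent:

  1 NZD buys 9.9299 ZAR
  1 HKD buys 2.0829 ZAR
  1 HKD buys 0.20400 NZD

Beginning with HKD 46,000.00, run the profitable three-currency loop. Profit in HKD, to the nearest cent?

Profit: HKD 1,298.92

Profitable loop is HKD → ZAR → NZD → HKD:
HKD 46,000.00 × 2.0829 = ZAR 95,813.40
ZAR 95,813.40 ÷ 9.9299 = NZD 9,648.98
NZD 9,648.98 ÷ 0.20400 = HKD 47,298.92
Profit = HKD 47,298.92 − HKD 46,000.00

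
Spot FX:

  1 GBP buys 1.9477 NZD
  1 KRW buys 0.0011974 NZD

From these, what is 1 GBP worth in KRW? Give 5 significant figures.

GBP/KRW = 1626.6

1 GBP × 1.9477 = 1.9477 NZD
1.9477 NZD ÷ 0.0011974 = 1626.61 KRW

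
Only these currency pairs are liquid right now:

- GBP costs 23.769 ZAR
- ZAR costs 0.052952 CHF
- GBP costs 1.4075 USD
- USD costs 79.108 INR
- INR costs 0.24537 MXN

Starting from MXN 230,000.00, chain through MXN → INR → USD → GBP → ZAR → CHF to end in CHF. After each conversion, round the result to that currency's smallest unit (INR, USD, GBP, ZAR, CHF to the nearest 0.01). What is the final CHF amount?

MXN 230,000.00 ÷ 0.24537 = INR 937,359.91
INR 937,359.91 ÷ 79.108 = USD 11,849.12
USD 11,849.12 ÷ 1.4075 = GBP 8,418.56
GBP 8,418.56 × 23.769 = ZAR 200,100.75
ZAR 200,100.75 × 0.052952 = CHF 10,595.73

CHF 10,595.73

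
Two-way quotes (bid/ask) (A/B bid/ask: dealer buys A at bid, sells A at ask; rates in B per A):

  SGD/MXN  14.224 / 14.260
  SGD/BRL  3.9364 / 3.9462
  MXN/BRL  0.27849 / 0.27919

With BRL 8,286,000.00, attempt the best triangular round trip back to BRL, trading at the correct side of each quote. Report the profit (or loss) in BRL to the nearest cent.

Net profit: BRL 31,583.81

Best loop BRL → SGD → MXN → BRL:
BRL 8,286,000.00 ÷ 3.9462 (buy SGD at ask) = SGD 2,099,741.52
SGD 2,099,741.52 × 14.224 (sell SGD at bid) = MXN 29,866,723.43
MXN 29,866,723.43 × 0.27849 (sell MXN at bid) = BRL 8,317,583.81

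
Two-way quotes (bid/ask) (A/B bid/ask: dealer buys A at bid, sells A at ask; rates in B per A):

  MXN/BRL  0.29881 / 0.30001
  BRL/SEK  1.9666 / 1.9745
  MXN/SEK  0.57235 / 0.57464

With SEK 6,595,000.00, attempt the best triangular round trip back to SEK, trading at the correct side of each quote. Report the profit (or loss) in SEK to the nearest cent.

Best loop SEK → MXN → BRL → SEK:
SEK 6,595,000.00 ÷ 0.57464 (buy MXN at ask) = MXN 11,476,750.66
MXN 11,476,750.66 × 0.29881 (sell MXN at bid) = BRL 3,429,367.87
BRL 3,429,367.87 × 1.9666 (sell BRL at bid) = SEK 6,744,194.84

Net profit: SEK 149,194.84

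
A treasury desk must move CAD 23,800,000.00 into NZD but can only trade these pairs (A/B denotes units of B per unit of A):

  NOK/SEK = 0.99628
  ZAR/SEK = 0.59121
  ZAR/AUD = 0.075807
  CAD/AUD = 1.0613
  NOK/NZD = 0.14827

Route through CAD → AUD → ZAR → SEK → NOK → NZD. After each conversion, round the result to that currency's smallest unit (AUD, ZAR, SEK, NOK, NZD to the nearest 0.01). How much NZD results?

NZD 29,316,995.34

CAD 23,800,000.00 × 1.0613 = AUD 25,258,940.00
AUD 25,258,940.00 ÷ 0.075807 = ZAR 333,200,627.91
ZAR 333,200,627.91 × 0.59121 = SEK 196,991,543.23
SEK 196,991,543.23 ÷ 0.99628 = NOK 197,727,088.00
NOK 197,727,088.00 × 0.14827 = NZD 29,316,995.34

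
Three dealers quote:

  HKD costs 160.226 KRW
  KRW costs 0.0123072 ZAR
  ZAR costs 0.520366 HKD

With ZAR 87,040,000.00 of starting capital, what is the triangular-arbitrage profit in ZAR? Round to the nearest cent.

Profit: ZAR 2,274,103.64

Profitable loop is ZAR → HKD → KRW → ZAR:
ZAR 87,040,000.00 × 0.520366 = HKD 45,292,656.64
HKD 45,292,656.64 × 160.226 = KRW 7,257,061,203
KRW 7,257,061,203 × 0.0123072 = ZAR 89,314,103.64
Profit = ZAR 89,314,103.64 − ZAR 87,040,000.00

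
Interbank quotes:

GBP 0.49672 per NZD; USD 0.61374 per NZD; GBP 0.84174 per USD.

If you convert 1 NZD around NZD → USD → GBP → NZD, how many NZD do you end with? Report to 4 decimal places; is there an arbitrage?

1.0400 (arbitrage exists)

Around NZD → USD → GBP → NZD: 1 × 0.61374 × 0.84174 ÷ 0.49672 = 1.040042
Product > 1; profitable direction is NZD → USD → GBP → NZD.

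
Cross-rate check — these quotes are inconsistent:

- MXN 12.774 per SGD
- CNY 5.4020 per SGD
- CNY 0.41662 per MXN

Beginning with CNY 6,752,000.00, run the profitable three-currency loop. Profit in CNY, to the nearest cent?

Profitable loop is CNY → MXN → SGD → CNY:
CNY 6,752,000.00 ÷ 0.41662 = MXN 16,206,615.14
MXN 16,206,615.14 ÷ 12.774 = SGD 1,268,718.89
SGD 1,268,718.89 × 5.4020 = CNY 6,853,619.46
Profit = CNY 6,853,619.46 − CNY 6,752,000.00

Profit: CNY 101,619.46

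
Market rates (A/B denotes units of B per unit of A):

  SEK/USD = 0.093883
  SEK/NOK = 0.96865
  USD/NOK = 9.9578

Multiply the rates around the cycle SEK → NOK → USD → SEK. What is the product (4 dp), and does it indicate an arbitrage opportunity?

Around SEK → NOK → USD → SEK: 1 × 0.96865 ÷ 9.9578 ÷ 0.093883 = 1.036135
Product > 1; profitable direction is SEK → NOK → USD → SEK.

1.0361 (arbitrage exists)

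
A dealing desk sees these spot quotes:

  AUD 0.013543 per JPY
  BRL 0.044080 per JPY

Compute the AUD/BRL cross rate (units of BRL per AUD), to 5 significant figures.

AUD/BRL = 3.2548

1 AUD ÷ 0.013543 = 73.8389 JPY
73.8389 JPY × 0.044080 = 3.25482 BRL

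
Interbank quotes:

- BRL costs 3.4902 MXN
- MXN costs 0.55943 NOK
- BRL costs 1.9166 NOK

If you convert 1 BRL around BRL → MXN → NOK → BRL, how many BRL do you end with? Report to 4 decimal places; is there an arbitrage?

Around BRL → MXN → NOK → BRL: 1 × 3.4902 × 0.55943 ÷ 1.9166 = 1.018743
Product > 1; profitable direction is BRL → MXN → NOK → BRL.

1.0187 (arbitrage exists)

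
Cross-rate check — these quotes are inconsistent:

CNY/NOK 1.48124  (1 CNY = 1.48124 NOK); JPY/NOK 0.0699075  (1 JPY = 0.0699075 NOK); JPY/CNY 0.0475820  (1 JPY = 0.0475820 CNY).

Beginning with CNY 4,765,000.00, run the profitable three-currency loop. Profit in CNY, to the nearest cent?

Profitable loop is CNY → NOK → JPY → CNY:
CNY 4,765,000.00 × 1.48124 = NOK 7,058,108.60
NOK 7,058,108.60 ÷ 0.0699075 = JPY 100,963,539
JPY 100,963,539 × 0.0475820 = CNY 4,804,047.11
Profit = CNY 4,804,047.11 − CNY 4,765,000.00

Profit: CNY 39,047.11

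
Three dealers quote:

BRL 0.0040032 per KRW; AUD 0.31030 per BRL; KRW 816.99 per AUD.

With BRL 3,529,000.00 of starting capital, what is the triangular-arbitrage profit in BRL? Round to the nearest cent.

Profitable loop is BRL → AUD → KRW → BRL:
BRL 3,529,000.00 × 0.31030 = AUD 1,095,048.70
AUD 1,095,048.70 × 816.99 = KRW 894,643,837
KRW 894,643,837 × 0.0040032 = BRL 3,581,438.21
Profit = BRL 3,581,438.21 − BRL 3,529,000.00

Profit: BRL 52,438.21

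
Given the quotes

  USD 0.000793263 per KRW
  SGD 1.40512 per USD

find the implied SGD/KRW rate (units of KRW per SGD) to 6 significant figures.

SGD/KRW = 897.159

1 SGD ÷ 1.40512 = 0.711683 USD
0.711683 USD ÷ 0.000793263 = 897.159 KRW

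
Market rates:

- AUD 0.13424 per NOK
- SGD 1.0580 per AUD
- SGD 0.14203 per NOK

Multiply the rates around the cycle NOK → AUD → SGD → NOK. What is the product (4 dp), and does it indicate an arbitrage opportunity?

Around NOK → AUD → SGD → NOK: 1 × 0.13424 × 1.0580 ÷ 0.14203 = 0.999971
Product ≈ 1 (deviation 0.003%, within rounding noise).

1.0000 (no arbitrage)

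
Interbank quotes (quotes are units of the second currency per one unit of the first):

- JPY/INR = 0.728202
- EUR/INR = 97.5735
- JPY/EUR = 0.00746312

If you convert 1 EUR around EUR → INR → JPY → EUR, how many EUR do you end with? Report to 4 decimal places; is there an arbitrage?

1.0000 (no arbitrage)

Around EUR → INR → JPY → EUR: 1 × 97.5735 ÷ 0.728202 × 0.00746312 = 1.000001
Product ≈ 1 (deviation 0.000%, within rounding noise).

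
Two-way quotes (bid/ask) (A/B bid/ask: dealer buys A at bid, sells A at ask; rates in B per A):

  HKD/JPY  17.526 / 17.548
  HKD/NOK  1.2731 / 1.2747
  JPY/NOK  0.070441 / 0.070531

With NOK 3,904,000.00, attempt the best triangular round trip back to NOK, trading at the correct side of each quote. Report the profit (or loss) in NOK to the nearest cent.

Best loop NOK → JPY → HKD → NOK:
NOK 3,904,000.00 ÷ 0.070531 (buy JPY at ask) = JPY 55,351,548
JPY 55,351,548 ÷ 17.548 (buy HKD at ask) = HKD 3,154,293.80
HKD 3,154,293.80 × 1.2731 (sell HKD at bid) = NOK 4,015,731.43

Net profit: NOK 111,731.43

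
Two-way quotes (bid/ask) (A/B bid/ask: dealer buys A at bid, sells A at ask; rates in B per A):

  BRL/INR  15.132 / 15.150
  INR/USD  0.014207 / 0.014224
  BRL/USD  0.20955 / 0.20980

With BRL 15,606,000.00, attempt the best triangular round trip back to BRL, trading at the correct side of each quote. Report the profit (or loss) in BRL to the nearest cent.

Net profit: BRL 385,339.07

Best loop BRL → INR → USD → BRL:
BRL 15,606,000.00 × 15.132 (sell BRL at bid) = INR 236,149,992.00
INR 236,149,992.00 × 0.014207 (sell INR at bid) = USD 3,354,982.94
USD 3,354,982.94 ÷ 0.20980 (buy BRL at ask) = BRL 15,991,339.07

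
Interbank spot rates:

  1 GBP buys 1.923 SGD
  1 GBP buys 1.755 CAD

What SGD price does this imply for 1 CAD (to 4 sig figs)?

CAD/SGD = 1.096

1 CAD ÷ 1.755 = 0.569801 GBP
0.569801 GBP × 1.923 = 1.09573 SGD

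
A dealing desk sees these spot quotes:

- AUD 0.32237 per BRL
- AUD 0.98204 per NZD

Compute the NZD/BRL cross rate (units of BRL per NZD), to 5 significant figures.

NZD/BRL = 3.0463

1 NZD × 0.98204 = 0.98204 AUD
0.98204 AUD ÷ 0.32237 = 3.04631 BRL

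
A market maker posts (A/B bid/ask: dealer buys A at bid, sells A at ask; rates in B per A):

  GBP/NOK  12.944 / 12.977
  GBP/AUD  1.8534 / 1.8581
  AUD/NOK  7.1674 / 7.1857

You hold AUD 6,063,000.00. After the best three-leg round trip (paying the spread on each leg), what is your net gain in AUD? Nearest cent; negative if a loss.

Net profit: AUD 143,461.48

Best loop AUD → NOK → GBP → AUD:
AUD 6,063,000.00 × 7.1674 (sell AUD at bid) = NOK 43,455,946.20
NOK 43,455,946.20 ÷ 12.977 (buy GBP at ask) = GBP 3,348,689.70
GBP 3,348,689.70 × 1.8534 (sell GBP at bid) = AUD 6,206,461.48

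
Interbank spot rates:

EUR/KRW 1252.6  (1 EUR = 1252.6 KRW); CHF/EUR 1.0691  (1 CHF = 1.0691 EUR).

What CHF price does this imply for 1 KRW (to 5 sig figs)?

1 KRW ÷ 1252.6 = 0.000798339 EUR
0.000798339 EUR ÷ 1.0691 = 0.00074674 CHF

KRW/CHF = 0.00074674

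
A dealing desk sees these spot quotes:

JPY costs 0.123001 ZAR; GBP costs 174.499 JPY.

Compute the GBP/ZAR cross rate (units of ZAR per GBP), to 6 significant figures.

1 GBP × 174.499 = 174.499 JPY
174.499 JPY × 0.123001 = 21.4636 ZAR

GBP/ZAR = 21.4636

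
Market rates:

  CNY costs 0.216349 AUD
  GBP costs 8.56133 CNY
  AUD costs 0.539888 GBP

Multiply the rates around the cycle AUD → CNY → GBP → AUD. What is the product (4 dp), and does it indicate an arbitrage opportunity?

Around AUD → CNY → GBP → AUD: 1 ÷ 0.216349 ÷ 8.56133 ÷ 0.539888 = 1.000000
Product ≈ 1 (deviation 0.000%, within rounding noise).

1.0000 (no arbitrage)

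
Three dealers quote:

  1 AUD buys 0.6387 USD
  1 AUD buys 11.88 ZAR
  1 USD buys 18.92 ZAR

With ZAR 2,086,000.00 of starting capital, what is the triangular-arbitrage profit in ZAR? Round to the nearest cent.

Profitable loop is ZAR → AUD → USD → ZAR:
ZAR 2,086,000.00 ÷ 11.88 = AUD 175,589.23
AUD 175,589.23 × 0.6387 = USD 112,148.84
USD 112,148.84 × 18.92 = ZAR 2,121,856.02
Profit = ZAR 2,121,856.02 − ZAR 2,086,000.00

Profit: ZAR 35,856.02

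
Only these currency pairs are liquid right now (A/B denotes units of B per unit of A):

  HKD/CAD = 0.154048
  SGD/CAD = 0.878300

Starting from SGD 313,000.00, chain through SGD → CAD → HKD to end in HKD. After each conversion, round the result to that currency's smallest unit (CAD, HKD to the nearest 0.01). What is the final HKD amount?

HKD 1,784,560.01

SGD 313,000.00 × 0.878300 = CAD 274,907.90
CAD 274,907.90 ÷ 0.154048 = HKD 1,784,560.01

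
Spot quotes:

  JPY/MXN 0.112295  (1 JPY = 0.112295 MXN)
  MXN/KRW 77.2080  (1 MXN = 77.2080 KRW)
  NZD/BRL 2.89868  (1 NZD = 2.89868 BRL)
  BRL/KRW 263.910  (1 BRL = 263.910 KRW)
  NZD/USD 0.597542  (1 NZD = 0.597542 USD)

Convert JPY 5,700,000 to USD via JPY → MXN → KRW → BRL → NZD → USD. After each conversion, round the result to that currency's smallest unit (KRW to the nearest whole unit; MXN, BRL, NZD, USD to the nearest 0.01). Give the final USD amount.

USD 38,602.01

JPY 5,700,000 × 0.112295 = MXN 640,081.50
MXN 640,081.50 × 77.2080 = KRW 49,419,412
KRW 49,419,412 ÷ 263.910 = BRL 187,258.58
BRL 187,258.58 ÷ 2.89868 = NZD 64,601.33
NZD 64,601.33 × 0.597542 = USD 38,602.01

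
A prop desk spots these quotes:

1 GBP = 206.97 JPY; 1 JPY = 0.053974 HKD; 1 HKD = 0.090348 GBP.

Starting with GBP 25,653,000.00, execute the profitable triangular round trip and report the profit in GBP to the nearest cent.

Profitable loop is GBP → JPY → HKD → GBP:
GBP 25,653,000.00 × 206.97 = JPY 5,309,401,410
JPY 5,309,401,410 × 0.053974 = HKD 286,569,631.70
HKD 286,569,631.70 × 0.090348 = GBP 25,890,993.09
Profit = GBP 25,890,993.09 − GBP 25,653,000.00

Profit: GBP 237,993.09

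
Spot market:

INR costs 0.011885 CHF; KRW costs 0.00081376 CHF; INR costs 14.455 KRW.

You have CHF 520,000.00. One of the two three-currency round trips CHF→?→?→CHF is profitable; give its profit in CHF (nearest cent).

Profitable loop is CHF → KRW → INR → CHF:
CHF 520,000.00 ÷ 0.00081376 = KRW 639,009,044
KRW 639,009,044 ÷ 14.455 = INR 44,206,782.74
INR 44,206,782.74 × 0.011885 = CHF 525,397.61
Profit = CHF 525,397.61 − CHF 520,000.00

Profit: CHF 5,397.61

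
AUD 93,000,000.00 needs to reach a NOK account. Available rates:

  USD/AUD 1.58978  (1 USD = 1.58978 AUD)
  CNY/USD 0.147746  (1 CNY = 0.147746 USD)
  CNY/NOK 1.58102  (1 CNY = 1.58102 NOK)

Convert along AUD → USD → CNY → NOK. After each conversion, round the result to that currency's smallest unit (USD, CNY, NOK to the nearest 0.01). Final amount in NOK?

NOK 625,990,224.66

AUD 93,000,000.00 ÷ 1.58978 = USD 58,498,660.19
USD 58,498,660.19 ÷ 0.147746 = CNY 395,940,737.41
CNY 395,940,737.41 × 1.58102 = NOK 625,990,224.66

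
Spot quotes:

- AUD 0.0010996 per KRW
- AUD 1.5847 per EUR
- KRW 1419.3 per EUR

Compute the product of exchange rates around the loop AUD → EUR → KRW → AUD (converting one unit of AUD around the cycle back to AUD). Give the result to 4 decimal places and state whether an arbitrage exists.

Around AUD → EUR → KRW → AUD: 1 ÷ 1.5847 × 1419.3 × 0.0010996 = 0.984831
Product < 1; profitable direction is AUD → KRW → EUR → AUD.

0.9848 (arbitrage exists)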